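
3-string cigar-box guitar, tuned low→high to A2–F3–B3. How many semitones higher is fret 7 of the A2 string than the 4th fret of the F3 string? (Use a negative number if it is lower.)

-5 semitones

A2 at fret 7 → E3 (MIDI 52); F3 at fret 4 → A3 (MIDI 57).
52 − 57 = -5, so the two pitches are 5 semitones apart.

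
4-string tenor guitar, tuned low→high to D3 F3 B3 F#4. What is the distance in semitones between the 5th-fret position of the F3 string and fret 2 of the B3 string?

F3 at fret 5 → A#3 (MIDI 58); B3 at fret 2 → C#4 (MIDI 61).
58 − 61 = -3, so the two pitches are 3 semitones apart, with C#4 the higher.

3 semitones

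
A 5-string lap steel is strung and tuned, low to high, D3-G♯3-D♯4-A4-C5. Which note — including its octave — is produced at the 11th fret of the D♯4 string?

D5

The open D♯4 string plus 11 semitones: D#–E–F–F#–…–C–C#–D.
The walk passes from B into C once, so the octave number goes from 4 to 5.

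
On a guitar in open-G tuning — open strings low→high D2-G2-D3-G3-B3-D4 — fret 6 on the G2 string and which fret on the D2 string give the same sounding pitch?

G2 at fret 6 is G2 + 6 semitones = C#3.
The open D2 string is 5 semitones below the open G2, so the same pitch on the D2 string lies at fret 6 + 5 = 11.

11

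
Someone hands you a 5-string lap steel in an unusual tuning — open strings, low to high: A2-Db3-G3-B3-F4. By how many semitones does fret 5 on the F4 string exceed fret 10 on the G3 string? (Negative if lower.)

5 semitones

F4 at fret 5 → Bb4 (MIDI 70); G3 at fret 10 → F4 (MIDI 65).
70 − 65 = 5, so the two pitches are 5 semitones apart.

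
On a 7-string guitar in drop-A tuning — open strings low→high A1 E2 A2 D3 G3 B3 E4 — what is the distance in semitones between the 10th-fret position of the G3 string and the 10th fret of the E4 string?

G3 at fret 10 → F4 (MIDI 65); E4 at fret 10 → D5 (MIDI 74).
65 − 74 = -9, so the two pitches are 9 semitones apart, with D5 the higher.

9 semitones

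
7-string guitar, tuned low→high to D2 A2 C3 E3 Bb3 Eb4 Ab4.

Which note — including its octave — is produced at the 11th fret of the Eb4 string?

The open Eb4 string plus 11 semitones: Eb–E–F–Gb–…–C–Db–D.
The walk passes from B into C once, so the octave number goes from 4 to 5.

D5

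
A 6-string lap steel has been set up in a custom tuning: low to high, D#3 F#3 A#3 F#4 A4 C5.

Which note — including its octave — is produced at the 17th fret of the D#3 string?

Each fret is one semitone, so D#3 + 17 = G#4.
(Equivalently spelled Ab4.)

G#4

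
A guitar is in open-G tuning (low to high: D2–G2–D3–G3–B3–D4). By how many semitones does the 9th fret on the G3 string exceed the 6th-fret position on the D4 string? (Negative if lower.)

G3 at fret 9 → E4 (MIDI 64); D4 at fret 6 → G♯4 (MIDI 68).
64 − 68 = -4, so the two pitches are 4 semitones apart.

-4 semitones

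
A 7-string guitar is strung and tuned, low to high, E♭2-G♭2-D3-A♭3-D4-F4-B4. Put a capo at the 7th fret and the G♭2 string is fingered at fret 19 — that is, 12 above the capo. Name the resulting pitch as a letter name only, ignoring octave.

D♭

The capo raises the open G♭2 by 7 semitones to D♭3; fretting 12 more gives G♭2 + 7 + 12 = G♭2 + 19 semitones, landing on D♭.
(Also written C♯.)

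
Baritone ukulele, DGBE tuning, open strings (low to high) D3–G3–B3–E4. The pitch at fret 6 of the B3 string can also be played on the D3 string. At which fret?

B3 at fret 6 is B3 + 6 semitones = F4.
The open D3 string is 9 semitones below the open B3, so the same pitch on the D3 string lies at fret 6 + 9 = 15.

15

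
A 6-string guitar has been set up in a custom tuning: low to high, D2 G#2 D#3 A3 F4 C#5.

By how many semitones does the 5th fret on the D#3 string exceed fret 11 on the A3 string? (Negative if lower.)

D#3 at fret 5 → G#3 (MIDI 56); A3 at fret 11 → G#4 (MIDI 68).
56 − 68 = -12, so the two pitches are 12 semitones apart.

-12 semitones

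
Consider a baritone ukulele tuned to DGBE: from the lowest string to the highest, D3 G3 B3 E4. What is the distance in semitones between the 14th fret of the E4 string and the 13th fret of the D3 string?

15 semitones

E4 at fret 14 → F#5 (MIDI 78); D3 at fret 13 → D#4 (MIDI 63).
78 − 63 = 15, so the two pitches are 15 semitones apart, with F#5 the higher.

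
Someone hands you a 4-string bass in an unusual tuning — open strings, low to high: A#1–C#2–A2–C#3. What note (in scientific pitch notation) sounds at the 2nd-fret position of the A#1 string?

The open A#1 string plus 2 semitones: A#–B–C.
The walk passes from B into C once, so the octave number goes from 1 to 2.

C2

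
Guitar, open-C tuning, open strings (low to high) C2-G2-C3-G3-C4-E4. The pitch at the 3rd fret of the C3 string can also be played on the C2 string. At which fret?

Fret 3 on C3 is MIDI 48 + 3 = 51 (D#3). On the C2 string (open MIDI 36), that pitch is 51 − 36 = fret 15.

15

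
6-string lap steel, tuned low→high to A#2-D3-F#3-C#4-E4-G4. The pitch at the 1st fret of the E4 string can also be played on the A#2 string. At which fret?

E4 at fret 1 is E4 + 1 semitone = F4.
The open A#2 string is 18 semitones below the open E4, so the same pitch on the A#2 string lies at fret 1 + 18 = 19.

19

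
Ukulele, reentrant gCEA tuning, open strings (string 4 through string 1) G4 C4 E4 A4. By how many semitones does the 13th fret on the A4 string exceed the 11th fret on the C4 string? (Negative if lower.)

11 semitones

A4 at fret 13 → A♯5 (MIDI 82); C4 at fret 11 → B4 (MIDI 71).
82 − 71 = 11, so the two pitches are 11 semitones apart.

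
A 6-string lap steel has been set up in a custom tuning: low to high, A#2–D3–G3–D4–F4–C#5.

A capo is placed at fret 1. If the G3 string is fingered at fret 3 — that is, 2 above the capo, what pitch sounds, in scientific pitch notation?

A#3

The capo raises the open G3 by 1 semitone to G#3; fretting 2 more gives G3 + 1 + 2 = G3 + 3 semitones = A#3.
(Also written Bb.)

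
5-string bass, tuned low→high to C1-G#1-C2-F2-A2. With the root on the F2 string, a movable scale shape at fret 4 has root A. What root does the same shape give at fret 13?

F#

Moving from fret 4 to fret 13 shifts the root by 9 semitones.
A up 9 semitones is F#.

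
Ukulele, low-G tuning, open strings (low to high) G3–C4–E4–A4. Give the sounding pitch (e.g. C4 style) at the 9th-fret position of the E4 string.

C#5

The open E4 string plus 9 semitones: E–F–F#–G–G#–A–A#–B–C–C#.
The walk passes from B into C once, so the octave number goes from 4 to 5.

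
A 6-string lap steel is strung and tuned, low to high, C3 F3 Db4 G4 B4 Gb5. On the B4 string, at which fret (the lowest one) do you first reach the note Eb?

4

From B4, count semitones up the chromatic scale until reaching Eb: B–C–Db–D–Eb — 4 steps.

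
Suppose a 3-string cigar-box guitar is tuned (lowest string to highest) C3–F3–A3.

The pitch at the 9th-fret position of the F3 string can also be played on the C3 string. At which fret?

14

F3 at fret 9 is F3 + 9 semitones = D4.
The open C3 string is 5 semitones below the open F3, so the same pitch on the C3 string lies at fret 9 + 5 = 14.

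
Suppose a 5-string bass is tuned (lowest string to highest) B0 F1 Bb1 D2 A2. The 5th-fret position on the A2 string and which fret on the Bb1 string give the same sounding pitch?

Fret 5 on A2 is MIDI 45 + 5 = 50 (D3). On the Bb1 string (open MIDI 34), that pitch is 50 − 34 = fret 16.

16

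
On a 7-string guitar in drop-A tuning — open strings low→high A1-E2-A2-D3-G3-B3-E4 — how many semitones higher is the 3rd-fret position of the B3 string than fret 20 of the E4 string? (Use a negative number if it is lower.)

-22 semitones

B3 at fret 3 → D4 (MIDI 62); E4 at fret 20 → C6 (MIDI 84).
62 − 84 = -22, so the two pitches are 22 semitones apart.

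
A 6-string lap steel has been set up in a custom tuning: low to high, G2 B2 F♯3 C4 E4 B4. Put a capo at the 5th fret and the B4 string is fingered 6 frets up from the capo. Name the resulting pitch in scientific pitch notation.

A♯5

The capo raises the open B4 by 5 semitones to E5; fretting 6 more gives B4 + 5 + 6 = B4 + 11 semitones = A♯5.
(Also written B♭.)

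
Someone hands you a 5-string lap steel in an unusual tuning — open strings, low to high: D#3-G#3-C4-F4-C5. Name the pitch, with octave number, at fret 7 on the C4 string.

G4

Each fret is one semitone, so C4 + 7 = G4.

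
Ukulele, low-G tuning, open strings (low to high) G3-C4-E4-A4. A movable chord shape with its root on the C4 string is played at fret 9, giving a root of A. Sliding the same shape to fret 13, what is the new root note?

Moving from fret 9 to fret 13 shifts the root by 4 semitones.
A up 4 semitones is C♯.

C♯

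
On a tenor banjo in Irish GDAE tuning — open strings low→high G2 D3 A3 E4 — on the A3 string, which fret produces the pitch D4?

D4 is 5 semitones above the open A3 (A–A#–B–C–C#–D), so it sits at fret 5.

5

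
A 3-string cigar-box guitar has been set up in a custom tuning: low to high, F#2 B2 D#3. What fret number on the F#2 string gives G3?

G3 is 13 semitones above the open F#2 (F#–G–G#–A–…–F–F#–G), so it sits at fret 13.

13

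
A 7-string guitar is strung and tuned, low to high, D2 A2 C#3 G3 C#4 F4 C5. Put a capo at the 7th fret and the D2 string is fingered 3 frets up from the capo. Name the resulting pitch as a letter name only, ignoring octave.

C

The capo raises the open D2 by 7 semitones to A2; fretting 3 more gives D2 + 7 + 3 = D2 + 10 semitones, landing on C.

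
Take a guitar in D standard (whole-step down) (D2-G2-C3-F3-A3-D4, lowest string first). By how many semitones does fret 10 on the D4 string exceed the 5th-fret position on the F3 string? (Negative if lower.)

D4 at fret 10 → C5 (MIDI 72); F3 at fret 5 → A#3 (MIDI 58).
72 − 58 = 14, so the two pitches are 14 semitones apart.

14 semitones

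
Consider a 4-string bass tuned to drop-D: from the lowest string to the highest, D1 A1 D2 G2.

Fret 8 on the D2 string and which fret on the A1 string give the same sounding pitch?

D2 at fret 8 is D2 + 8 semitones = A#2.
The open A1 string is 5 semitones below the open D2, so the same pitch on the A1 string lies at fret 8 + 5 = 13.

13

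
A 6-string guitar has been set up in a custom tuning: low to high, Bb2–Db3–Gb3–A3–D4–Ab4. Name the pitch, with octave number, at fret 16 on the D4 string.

Gb5

Each fret is one semitone, so D4 + 16 = Gb5.
(Equivalently spelled F#5.)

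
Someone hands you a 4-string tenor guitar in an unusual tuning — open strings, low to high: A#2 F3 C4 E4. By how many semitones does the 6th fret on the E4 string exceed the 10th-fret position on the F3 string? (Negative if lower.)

7 semitones

E4 at fret 6 → A#4 (MIDI 70); F3 at fret 10 → D#4 (MIDI 63).
70 − 63 = 7, so the two pitches are 7 semitones apart.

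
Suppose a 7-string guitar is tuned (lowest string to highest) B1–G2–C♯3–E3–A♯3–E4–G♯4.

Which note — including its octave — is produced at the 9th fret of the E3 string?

Each fret is one semitone, so E3 + 9 = C♯4.
(Equivalently spelled D♭4.)

C♯4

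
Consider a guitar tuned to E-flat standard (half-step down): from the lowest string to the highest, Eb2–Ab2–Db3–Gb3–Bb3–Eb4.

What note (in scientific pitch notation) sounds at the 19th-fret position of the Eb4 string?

Bb5

Each fret is one semitone, so Eb4 + 19 = Bb5.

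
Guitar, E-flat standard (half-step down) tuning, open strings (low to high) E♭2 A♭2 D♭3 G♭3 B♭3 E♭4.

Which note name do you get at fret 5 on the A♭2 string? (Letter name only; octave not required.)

The open A♭2 string plus 5 semitones: Ab–A–Bb–B–C–Db.

D♭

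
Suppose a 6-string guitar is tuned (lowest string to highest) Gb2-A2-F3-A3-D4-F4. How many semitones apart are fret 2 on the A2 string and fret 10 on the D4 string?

A2 at fret 2 → B2 (MIDI 47); D4 at fret 10 → C5 (MIDI 72).
47 − 72 = -25, so the two pitches are 25 semitones apart, with C5 the higher.

25 semitones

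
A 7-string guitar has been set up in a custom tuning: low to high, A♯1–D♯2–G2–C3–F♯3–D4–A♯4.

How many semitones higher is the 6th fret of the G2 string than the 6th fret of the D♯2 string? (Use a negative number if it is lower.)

G2 at fret 6 → C♯3 (MIDI 49); D♯2 at fret 6 → A2 (MIDI 45).
49 − 45 = 4, so the two pitches are 4 semitones apart.

4 semitones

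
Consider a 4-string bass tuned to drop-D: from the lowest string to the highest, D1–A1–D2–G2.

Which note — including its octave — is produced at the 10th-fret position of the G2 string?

F3

The open G2 string plus 10 semitones: G–G#–A–A#–…–D#–E–F.
The walk passes from B into C once, so the octave number goes from 2 to 3.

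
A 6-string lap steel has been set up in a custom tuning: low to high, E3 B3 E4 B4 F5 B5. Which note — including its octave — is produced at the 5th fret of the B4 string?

E5

B4 is MIDI 71. Adding 5 gives 76, which is E5.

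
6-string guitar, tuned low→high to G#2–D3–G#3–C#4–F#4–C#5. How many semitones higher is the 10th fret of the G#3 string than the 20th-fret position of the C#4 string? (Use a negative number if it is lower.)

-15 semitones

G#3 at fret 10 → F#4 (MIDI 66); C#4 at fret 20 → A5 (MIDI 81).
66 − 81 = -15, so the two pitches are 15 semitones apart.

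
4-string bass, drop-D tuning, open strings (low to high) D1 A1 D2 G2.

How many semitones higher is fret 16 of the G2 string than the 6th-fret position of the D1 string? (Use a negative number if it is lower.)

27 semitones

G2 at fret 16 → B3 (MIDI 59); D1 at fret 6 → G#1 (MIDI 32).
59 − 32 = 27, so the two pitches are 27 semitones apart.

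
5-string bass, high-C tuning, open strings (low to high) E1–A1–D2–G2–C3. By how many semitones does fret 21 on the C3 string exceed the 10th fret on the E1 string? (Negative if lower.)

31 semitones

C3 at fret 21 → A4 (MIDI 69); E1 at fret 10 → D2 (MIDI 38).
69 − 38 = 31, so the two pitches are 31 semitones apart.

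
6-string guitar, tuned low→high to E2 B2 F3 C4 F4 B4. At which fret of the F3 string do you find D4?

9

D4 is 9 semitones above the open F3 (F–F#–G–G#–A–A#–B–C–C#–D), so it sits at fret 9.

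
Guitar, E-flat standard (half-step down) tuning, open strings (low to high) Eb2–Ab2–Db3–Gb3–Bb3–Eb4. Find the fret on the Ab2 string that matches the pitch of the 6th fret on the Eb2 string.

1

Eb2 at fret 6 is Eb2 + 6 semitones = A2.
The open Ab2 string is 5 semitones above the open Eb2, so the same pitch on the Ab2 string lies at fret 6 − 5 = 1.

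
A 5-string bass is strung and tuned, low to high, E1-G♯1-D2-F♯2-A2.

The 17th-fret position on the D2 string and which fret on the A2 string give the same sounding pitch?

Fret 17 on D2 is MIDI 38 + 17 = 55 (G3). On the A2 string (open MIDI 45), that pitch is 55 − 45 = fret 10.

10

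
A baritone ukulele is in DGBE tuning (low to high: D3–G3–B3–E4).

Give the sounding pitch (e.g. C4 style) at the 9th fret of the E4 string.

Each fret is one semitone, so E4 + 9 = C#5.

C#5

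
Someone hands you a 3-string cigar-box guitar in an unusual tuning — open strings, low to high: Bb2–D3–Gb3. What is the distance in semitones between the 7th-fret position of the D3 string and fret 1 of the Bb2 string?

D3 at fret 7 → A3 (MIDI 57); Bb2 at fret 1 → B2 (MIDI 47).
57 − 47 = 10, so the two pitches are 10 semitones apart, with A3 the higher.

10 semitones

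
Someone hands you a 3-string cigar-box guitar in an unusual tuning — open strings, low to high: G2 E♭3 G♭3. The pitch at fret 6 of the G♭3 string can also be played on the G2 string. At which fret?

G♭3 at fret 6 is G♭3 + 6 semitones = C4.
The open G2 string is 11 semitones below the open G♭3, so the same pitch on the G2 string lies at fret 6 + 11 = 17.

17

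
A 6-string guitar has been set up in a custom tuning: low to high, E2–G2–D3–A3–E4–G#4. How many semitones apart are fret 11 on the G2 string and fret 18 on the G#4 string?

32 semitones

G2 at fret 11 → F#3 (MIDI 54); G#4 at fret 18 → D6 (MIDI 86).
54 − 86 = -32, so the two pitches are 32 semitones apart, with D6 the higher.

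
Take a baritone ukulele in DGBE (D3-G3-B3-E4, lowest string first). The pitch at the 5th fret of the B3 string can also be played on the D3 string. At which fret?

B3 at fret 5 is B3 + 5 semitones = E4.
The open D3 string is 9 semitones below the open B3, so the same pitch on the D3 string lies at fret 5 + 9 = 14.

14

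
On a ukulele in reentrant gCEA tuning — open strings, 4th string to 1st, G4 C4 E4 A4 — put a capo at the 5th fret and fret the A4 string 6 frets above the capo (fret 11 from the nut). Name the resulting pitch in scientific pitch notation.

The capo raises the open A4 by 5 semitones to D5; fretting 6 more gives A4 + 5 + 6 = A4 + 11 semitones = G#5.
(Also written Ab.)

G#5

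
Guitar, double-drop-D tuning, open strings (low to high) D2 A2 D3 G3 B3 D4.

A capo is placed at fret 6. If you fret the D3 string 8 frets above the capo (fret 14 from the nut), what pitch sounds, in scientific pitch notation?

The capo raises the open D3 by 6 semitones to G#3; fretting 8 more gives D3 + 6 + 8 = D3 + 14 semitones = E4.

E4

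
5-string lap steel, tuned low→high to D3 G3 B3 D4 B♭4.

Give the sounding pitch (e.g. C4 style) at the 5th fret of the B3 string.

E4

B3 is MIDI 59. Adding 5 gives 64, which is E4.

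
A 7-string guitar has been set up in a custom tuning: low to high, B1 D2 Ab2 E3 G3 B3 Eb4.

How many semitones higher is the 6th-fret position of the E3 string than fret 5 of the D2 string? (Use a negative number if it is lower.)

E3 at fret 6 → Bb3 (MIDI 58); D2 at fret 5 → G2 (MIDI 43).
58 − 43 = 15, so the two pitches are 15 semitones apart.

15 semitones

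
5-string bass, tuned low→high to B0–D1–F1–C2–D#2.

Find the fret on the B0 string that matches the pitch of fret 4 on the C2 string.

17

C2 at fret 4 is C2 + 4 semitones = E2.
The open B0 string is 13 semitones below the open C2, so the same pitch on the B0 string lies at fret 4 + 13 = 17.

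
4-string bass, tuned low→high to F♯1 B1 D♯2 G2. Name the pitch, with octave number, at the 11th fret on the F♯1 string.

The open F♯1 string plus 11 semitones: F#–G–G#–A–…–D#–E–F.
The walk passes from B into C once, so the octave number goes from 1 to 2.

F2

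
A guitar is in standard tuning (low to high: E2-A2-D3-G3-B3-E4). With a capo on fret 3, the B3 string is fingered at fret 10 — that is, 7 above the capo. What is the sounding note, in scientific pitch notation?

The capo raises the open B3 by 3 semitones to D4; fretting 7 more gives B3 + 3 + 7 = B3 + 10 semitones = A4.

A4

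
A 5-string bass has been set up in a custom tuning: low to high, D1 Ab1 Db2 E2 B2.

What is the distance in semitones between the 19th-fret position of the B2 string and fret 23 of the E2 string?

B2 at fret 19 → Gb4 (MIDI 66); E2 at fret 23 → Eb4 (MIDI 63).
66 − 63 = 3, so the two pitches are 3 semitones apart, with Gb4 the higher.

3 semitones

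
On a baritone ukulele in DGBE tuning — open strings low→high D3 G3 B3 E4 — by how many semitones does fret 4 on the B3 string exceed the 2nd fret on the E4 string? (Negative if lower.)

-3 semitones

B3 at fret 4 → D#4 (MIDI 63); E4 at fret 2 → F#4 (MIDI 66).
63 − 66 = -3, so the two pitches are 3 semitones apart.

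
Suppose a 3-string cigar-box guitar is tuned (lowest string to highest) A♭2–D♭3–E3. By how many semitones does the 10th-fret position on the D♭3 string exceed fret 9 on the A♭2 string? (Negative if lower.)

D♭3 at fret 10 → B3 (MIDI 59); A♭2 at fret 9 → F3 (MIDI 53).
59 − 53 = 6, so the two pitches are 6 semitones apart.

6 semitones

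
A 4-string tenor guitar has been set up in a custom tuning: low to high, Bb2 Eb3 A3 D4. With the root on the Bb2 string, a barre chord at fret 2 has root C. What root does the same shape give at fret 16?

Moving from fret 2 to fret 16 shifts the root by 14 semitones.
C up 14 semitones is D.

D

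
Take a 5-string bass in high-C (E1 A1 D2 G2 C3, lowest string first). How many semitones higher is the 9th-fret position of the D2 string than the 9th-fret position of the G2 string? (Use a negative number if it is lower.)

D2 at fret 9 → B2 (MIDI 47); G2 at fret 9 → E3 (MIDI 52).
47 − 52 = -5, so the two pitches are 5 semitones apart.

-5 semitones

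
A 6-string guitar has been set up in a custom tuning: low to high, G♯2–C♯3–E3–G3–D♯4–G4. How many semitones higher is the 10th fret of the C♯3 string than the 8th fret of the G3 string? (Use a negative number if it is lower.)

C♯3 at fret 10 → B3 (MIDI 59); G3 at fret 8 → D♯4 (MIDI 63).
59 − 63 = -4, so the two pitches are 4 semitones apart.

-4 semitones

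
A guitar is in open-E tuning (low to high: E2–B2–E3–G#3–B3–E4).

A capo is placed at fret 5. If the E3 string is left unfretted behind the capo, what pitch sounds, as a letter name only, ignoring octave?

A

The capo raises the open E3 by 5 semitones to A3; fretting 0 more gives E3 + 5 + 0 = E3 + 5 semitones, landing on A.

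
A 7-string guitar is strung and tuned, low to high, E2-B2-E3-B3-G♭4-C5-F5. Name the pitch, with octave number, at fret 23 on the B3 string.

B♭5

Each fret is one semitone, so B3 + 23 = B♭5.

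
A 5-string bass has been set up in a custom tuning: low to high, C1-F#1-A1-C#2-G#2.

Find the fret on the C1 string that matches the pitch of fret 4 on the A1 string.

A1 at fret 4 is A1 + 4 semitones = C#2.
The open C1 string is 9 semitones below the open A1, so the same pitch on the C1 string lies at fret 4 + 9 = 13.

13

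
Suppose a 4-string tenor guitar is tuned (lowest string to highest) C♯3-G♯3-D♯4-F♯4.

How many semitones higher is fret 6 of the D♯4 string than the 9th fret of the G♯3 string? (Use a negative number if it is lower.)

D♯4 at fret 6 → A4 (MIDI 69); G♯3 at fret 9 → F4 (MIDI 65).
69 − 65 = 4, so the two pitches are 4 semitones apart.

4 semitones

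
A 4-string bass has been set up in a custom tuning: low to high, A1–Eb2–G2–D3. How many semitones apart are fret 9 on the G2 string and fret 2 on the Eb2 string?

11 semitones

G2 at fret 9 → E3 (MIDI 52); Eb2 at fret 2 → F2 (MIDI 41).
52 − 41 = 11, so the two pitches are 11 semitones apart, with E3 the higher.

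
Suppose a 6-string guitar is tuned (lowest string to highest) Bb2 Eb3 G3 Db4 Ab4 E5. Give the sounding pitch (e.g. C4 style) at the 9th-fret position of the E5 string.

Db6

Each fret is one semitone, so E5 + 9 = Db6.
(Equivalently spelled C#6.)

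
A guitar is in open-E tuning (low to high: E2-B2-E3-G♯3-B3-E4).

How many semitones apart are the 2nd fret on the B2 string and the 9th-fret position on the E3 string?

B2 at fret 2 → C♯3 (MIDI 49); E3 at fret 9 → C♯4 (MIDI 61).
49 − 61 = -12, so the two pitches are 12 semitones apart, with C♯4 the higher.

12 semitones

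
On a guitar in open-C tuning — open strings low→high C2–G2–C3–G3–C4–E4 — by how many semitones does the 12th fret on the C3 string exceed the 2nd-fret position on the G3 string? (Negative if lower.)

C3 at fret 12 → C4 (MIDI 60); G3 at fret 2 → A3 (MIDI 57).
60 − 57 = 3, so the two pitches are 3 semitones apart.

3 semitones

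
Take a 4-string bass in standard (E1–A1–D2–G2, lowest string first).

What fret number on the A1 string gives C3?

15

C3 is 15 semitones above the open A1 (A–A#–B–C–…–A#–B–C), so it sits at fret 15.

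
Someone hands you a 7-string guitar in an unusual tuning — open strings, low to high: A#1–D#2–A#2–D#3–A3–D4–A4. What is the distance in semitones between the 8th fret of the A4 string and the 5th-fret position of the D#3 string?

21 semitones

A4 at fret 8 → F5 (MIDI 77); D#3 at fret 5 → G#3 (MIDI 56).
77 − 56 = 21, so the two pitches are 21 semitones apart, with F5 the higher.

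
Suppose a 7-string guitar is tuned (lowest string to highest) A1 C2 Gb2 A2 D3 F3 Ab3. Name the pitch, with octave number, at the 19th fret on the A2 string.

E4

The open A2 string plus 19 semitones: A–Bb–B–C–…–D–Eb–E.
The walk passes from B into C 2 times, so the octave number goes from 2 to 4.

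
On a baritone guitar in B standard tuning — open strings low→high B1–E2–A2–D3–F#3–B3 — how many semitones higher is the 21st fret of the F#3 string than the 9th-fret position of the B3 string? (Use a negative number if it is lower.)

7 semitones

F#3 at fret 21 → D#5 (MIDI 75); B3 at fret 9 → G#4 (MIDI 68).
75 − 68 = 7, so the two pitches are 7 semitones apart.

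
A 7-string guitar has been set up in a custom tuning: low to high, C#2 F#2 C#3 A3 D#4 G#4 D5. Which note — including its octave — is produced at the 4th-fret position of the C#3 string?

The open C#3 string plus 4 semitones: C#–D–D#–E–F.
No B→C boundary is crossed, so the octave stays at 3.

F3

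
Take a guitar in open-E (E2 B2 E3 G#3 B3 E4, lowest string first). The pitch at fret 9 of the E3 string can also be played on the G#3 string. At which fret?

5

E3 at fret 9 is E3 + 9 semitones = C#4.
The open G#3 string is 4 semitones above the open E3, so the same pitch on the G#3 string lies at fret 9 − 4 = 5.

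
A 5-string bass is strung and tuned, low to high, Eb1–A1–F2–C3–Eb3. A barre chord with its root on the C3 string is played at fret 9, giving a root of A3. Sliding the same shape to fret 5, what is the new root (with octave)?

Moving from fret 9 to fret 5 shifts the root by -4 semitones.
A3 down 4 semitones is F3.

F3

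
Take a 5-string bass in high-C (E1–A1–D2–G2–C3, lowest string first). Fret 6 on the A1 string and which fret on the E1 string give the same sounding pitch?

11

Fret 6 on A1 is MIDI 33 + 6 = 39 (D#2). On the E1 string (open MIDI 28), that pitch is 39 − 28 = fret 11.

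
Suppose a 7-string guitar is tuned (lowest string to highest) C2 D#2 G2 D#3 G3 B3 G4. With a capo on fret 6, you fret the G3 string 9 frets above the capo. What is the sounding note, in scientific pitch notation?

A#4

The capo raises the open G3 by 6 semitones to C#4; fretting 9 more gives G3 + 6 + 9 = G3 + 15 semitones = A#4.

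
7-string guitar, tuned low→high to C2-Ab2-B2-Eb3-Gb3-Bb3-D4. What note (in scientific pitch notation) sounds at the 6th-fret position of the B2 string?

F3

The open B2 string plus 6 semitones: B–C–Db–D–Eb–E–F.
The walk passes from B into C once, so the octave number goes from 2 to 3.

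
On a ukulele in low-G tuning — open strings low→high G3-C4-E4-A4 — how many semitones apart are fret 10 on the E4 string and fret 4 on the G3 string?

15 semitones

E4 at fret 10 → D5 (MIDI 74); G3 at fret 4 → B3 (MIDI 59).
74 − 59 = 15, so the two pitches are 15 semitones apart, with D5 the higher.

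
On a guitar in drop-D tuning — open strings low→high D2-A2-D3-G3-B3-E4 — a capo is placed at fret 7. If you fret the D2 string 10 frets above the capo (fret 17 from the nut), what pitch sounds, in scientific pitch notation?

The capo raises the open D2 by 7 semitones to A2; fretting 10 more gives D2 + 7 + 10 = D2 + 17 semitones = G3.

G3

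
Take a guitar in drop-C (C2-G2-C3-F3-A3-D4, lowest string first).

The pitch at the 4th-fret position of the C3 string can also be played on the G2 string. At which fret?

9

Fret 4 on C3 is MIDI 48 + 4 = 52 (E3). On the G2 string (open MIDI 43), that pitch is 52 − 43 = fret 9.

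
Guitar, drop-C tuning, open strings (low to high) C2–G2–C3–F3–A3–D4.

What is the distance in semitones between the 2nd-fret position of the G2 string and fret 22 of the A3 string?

G2 at fret 2 → A2 (MIDI 45); A3 at fret 22 → G5 (MIDI 79).
45 − 79 = -34, so the two pitches are 34 semitones apart, with G5 the higher.

34 semitones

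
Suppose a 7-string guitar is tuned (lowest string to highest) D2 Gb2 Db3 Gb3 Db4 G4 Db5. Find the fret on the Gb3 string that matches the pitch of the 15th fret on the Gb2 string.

3

Fret 15 on Gb2 is MIDI 42 + 15 = 57 (A3). On the Gb3 string (open MIDI 54), that pitch is 57 − 54 = fret 3.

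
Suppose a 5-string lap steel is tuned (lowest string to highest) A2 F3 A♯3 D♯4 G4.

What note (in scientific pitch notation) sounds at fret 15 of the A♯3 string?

C♯5

Each fret is one semitone, so A♯3 + 15 = C♯5.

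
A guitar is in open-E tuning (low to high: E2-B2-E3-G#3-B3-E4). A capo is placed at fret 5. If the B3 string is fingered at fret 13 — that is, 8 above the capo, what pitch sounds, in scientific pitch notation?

The capo raises the open B3 by 5 semitones to E4; fretting 8 more gives B3 + 5 + 8 = B3 + 13 semitones = C5.

C5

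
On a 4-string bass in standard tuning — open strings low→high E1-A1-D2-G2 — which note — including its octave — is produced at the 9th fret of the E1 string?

C♯2

Each fret is one semitone, so E1 + 9 = C♯2.
(Equivalently spelled D♭2.)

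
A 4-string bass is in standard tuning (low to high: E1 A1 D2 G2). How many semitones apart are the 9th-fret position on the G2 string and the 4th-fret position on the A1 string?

15 semitones

G2 at fret 9 → E3 (MIDI 52); A1 at fret 4 → C♯2 (MIDI 37).
52 − 37 = 15, so the two pitches are 15 semitones apart, with E3 the higher.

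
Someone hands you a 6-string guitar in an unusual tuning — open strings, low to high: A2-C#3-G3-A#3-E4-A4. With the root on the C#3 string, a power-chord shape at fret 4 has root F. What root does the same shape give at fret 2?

Moving from fret 4 to fret 2 shifts the root by -2 semitones.
F down 2 semitones is D#.

D#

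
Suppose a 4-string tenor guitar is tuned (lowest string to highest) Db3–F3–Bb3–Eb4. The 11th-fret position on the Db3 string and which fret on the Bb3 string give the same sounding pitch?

2

Db3 at fret 11 is Db3 + 11 semitones = C4.
The open Bb3 string is 9 semitones above the open Db3, so the same pitch on the Bb3 string lies at fret 11 − 9 = 2.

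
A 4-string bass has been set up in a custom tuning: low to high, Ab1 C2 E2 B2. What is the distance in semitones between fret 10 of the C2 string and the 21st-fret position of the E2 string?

15 semitones

C2 at fret 10 → Bb2 (MIDI 46); E2 at fret 21 → Db4 (MIDI 61).
46 − 61 = -15, so the two pitches are 15 semitones apart, with Db4 the higher.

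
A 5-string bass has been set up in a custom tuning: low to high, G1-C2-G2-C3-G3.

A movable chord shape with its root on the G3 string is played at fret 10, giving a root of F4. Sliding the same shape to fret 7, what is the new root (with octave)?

D4

Moving from fret 10 to fret 7 shifts the root by -3 semitones.
F4 down 3 semitones is D4.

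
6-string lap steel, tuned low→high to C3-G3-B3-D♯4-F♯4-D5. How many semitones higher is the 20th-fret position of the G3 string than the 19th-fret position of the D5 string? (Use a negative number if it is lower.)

G3 at fret 20 → D♯5 (MIDI 75); D5 at fret 19 → A6 (MIDI 93).
75 − 93 = -18, so the two pitches are 18 semitones apart.

-18 semitones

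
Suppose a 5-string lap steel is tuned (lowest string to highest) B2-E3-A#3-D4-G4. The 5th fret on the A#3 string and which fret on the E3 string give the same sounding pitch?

11

A#3 at fret 5 is A#3 + 5 semitones = D#4.
The open E3 string is 6 semitones below the open A#3, so the same pitch on the E3 string lies at fret 5 + 6 = 11.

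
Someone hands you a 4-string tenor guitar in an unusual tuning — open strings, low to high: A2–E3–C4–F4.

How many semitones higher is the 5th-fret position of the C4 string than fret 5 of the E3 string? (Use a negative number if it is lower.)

C4 at fret 5 → F4 (MIDI 65); E3 at fret 5 → A3 (MIDI 57).
65 − 57 = 8, so the two pitches are 8 semitones apart.

8 semitones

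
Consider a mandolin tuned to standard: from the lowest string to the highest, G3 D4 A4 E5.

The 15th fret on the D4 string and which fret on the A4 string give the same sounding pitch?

8

D4 at fret 15 is D4 + 15 semitones = F5.
The open A4 string is 7 semitones above the open D4, so the same pitch on the A4 string lies at fret 15 − 7 = 8.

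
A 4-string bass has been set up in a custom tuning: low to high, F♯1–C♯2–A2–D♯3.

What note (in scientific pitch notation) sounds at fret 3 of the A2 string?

Each fret is one semitone, so A2 + 3 = C3.

C3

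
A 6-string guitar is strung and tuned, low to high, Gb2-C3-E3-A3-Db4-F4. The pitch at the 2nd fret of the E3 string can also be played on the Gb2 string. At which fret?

E3 at fret 2 is E3 + 2 semitones = Gb3.
The open Gb2 string is 10 semitones below the open E3, so the same pitch on the Gb2 string lies at fret 2 + 10 = 12.

12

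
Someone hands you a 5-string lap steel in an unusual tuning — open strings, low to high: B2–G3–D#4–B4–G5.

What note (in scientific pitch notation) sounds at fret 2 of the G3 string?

A3

G3 is MIDI 55. Adding 2 gives 57, which is A3.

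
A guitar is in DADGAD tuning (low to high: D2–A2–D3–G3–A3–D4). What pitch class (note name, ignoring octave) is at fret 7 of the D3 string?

The open D3 string plus 7 semitones: D–D#–E–F–F#–G–G#–A.

A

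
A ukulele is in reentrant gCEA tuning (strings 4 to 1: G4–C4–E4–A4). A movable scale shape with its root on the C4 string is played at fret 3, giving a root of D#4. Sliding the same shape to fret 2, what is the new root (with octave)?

D4

Moving from fret 3 to fret 2 shifts the root by -1 semitone.
D#4 down 1 semitone is D4.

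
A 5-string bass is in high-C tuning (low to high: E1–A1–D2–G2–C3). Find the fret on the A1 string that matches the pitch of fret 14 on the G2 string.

G2 at fret 14 is G2 + 14 semitones = A3.
The open A1 string is 10 semitones below the open G2, so the same pitch on the A1 string lies at fret 14 + 10 = 24.

24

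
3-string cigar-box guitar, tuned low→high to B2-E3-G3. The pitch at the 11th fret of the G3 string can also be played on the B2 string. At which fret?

Fret 11 on G3 is MIDI 55 + 11 = 66 (F♯4). On the B2 string (open MIDI 47), that pitch is 66 − 47 = fret 19.

19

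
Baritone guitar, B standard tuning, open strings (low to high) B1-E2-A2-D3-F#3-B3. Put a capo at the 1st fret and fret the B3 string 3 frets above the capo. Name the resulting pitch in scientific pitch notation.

D#4

The capo raises the open B3 by 1 semitone to C4; fretting 3 more gives B3 + 1 + 3 = B3 + 4 semitones = D#4.
(Also written Eb.)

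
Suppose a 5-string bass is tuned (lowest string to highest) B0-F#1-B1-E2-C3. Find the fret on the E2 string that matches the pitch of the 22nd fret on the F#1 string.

12

F#1 at fret 22 is F#1 + 22 semitones = E3.
The open E2 string is 10 semitones above the open F#1, so the same pitch on the E2 string lies at fret 22 − 10 = 12.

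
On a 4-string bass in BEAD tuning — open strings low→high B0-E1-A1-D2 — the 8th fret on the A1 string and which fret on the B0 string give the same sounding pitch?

Fret 8 on A1 is MIDI 33 + 8 = 41 (F2). On the B0 string (open MIDI 23), that pitch is 41 − 23 = fret 18.

18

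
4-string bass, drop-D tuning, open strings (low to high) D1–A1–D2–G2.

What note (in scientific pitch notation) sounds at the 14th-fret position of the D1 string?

E2

Each fret is one semitone, so D1 + 14 = E2.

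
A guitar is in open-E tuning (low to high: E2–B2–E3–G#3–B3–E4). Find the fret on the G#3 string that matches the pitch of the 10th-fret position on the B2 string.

1

Fret 10 on B2 is MIDI 47 + 10 = 57 (A3). On the G#3 string (open MIDI 56), that pitch is 57 − 56 = fret 1.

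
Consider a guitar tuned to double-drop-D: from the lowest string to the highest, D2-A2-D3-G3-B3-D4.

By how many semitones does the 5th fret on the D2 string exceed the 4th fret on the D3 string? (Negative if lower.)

-11 semitones

D2 at fret 5 → G2 (MIDI 43); D3 at fret 4 → F♯3 (MIDI 54).
43 − 54 = -11, so the two pitches are 11 semitones apart.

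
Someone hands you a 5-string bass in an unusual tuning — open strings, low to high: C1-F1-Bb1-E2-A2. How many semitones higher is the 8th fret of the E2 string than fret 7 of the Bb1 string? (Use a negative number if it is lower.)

7 semitones

E2 at fret 8 → C3 (MIDI 48); Bb1 at fret 7 → F2 (MIDI 41).
48 − 41 = 7, so the two pitches are 7 semitones apart.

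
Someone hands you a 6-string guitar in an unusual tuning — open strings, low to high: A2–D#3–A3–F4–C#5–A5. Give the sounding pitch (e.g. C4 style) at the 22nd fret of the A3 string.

The open A3 string plus 22 semitones: A–A#–B–C–…–F–F#–G.
The walk passes from B into C 2 times, so the octave number goes from 3 to 5.

G5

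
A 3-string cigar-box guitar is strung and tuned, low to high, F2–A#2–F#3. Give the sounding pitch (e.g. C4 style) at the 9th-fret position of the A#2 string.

The open A#2 string plus 9 semitones: A#–B–C–C#–D–D#–E–F–F#–G.
The walk passes from B into C once, so the octave number goes from 2 to 3.

G3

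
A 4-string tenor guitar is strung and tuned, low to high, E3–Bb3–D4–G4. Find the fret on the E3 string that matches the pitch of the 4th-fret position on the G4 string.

G4 at fret 4 is G4 + 4 semitones = B4.
The open E3 string is 15 semitones below the open G4, so the same pitch on the E3 string lies at fret 4 + 15 = 19.

19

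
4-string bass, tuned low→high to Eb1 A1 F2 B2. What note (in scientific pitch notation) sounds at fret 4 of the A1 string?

Db2

A1 is MIDI 33. Adding 4 gives 37, which is Db2.
(Equivalently spelled C#2.)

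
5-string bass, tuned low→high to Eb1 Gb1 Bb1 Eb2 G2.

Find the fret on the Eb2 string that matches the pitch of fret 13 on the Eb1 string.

1

Fret 13 on Eb1 is MIDI 27 + 13 = 40 (E2). On the Eb2 string (open MIDI 39), that pitch is 40 − 39 = fret 1.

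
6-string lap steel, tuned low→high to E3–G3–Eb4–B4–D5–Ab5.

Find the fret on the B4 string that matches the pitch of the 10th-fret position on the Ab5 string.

19

Fret 10 on Ab5 is MIDI 80 + 10 = 90 (Gb6). On the B4 string (open MIDI 71), that pitch is 90 − 71 = fret 19.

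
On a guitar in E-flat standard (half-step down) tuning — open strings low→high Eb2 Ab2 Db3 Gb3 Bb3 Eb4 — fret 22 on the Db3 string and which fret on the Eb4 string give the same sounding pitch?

Fret 22 on Db3 is MIDI 49 + 22 = 71 (B4). On the Eb4 string (open MIDI 63), that pitch is 71 − 63 = fret 8.

8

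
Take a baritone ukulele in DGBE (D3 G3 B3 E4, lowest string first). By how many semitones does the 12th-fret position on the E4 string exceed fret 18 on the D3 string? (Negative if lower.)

E4 at fret 12 → E5 (MIDI 76); D3 at fret 18 → G#4 (MIDI 68).
76 − 68 = 8, so the two pitches are 8 semitones apart.

8 semitones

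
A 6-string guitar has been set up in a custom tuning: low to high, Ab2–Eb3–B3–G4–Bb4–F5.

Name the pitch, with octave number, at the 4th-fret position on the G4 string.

G4 is MIDI 67. Adding 4 gives 71, which is B4.

B4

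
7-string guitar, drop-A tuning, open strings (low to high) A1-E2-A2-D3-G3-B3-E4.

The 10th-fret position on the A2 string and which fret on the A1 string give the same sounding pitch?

A2 at fret 10 is A2 + 10 semitones = G3.
The open A1 string is 12 semitones below the open A2, so the same pitch on the A1 string lies at fret 10 + 12 = 22.

22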